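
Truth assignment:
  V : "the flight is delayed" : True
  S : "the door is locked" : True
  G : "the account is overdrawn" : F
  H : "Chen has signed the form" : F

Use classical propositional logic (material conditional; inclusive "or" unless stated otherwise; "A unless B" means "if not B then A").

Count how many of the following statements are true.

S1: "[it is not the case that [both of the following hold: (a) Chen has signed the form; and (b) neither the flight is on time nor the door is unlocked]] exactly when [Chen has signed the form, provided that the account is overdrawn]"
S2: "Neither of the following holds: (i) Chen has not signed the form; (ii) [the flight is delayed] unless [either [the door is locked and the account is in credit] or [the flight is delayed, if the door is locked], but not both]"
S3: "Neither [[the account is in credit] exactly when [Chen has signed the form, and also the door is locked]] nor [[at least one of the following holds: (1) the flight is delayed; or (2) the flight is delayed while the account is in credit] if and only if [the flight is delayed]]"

1

S1: Formalization: ¬(H ∧ (¬V ↓ ¬S)) ↔ (G → H)

¬V = ¬T = F
¬S = ¬T = F
¬V ↓ ¬S = F ↓ F = T
H ∧ (¬V ↓ ¬S) = F ∧ T = F
¬(H ∧ (¬V ↓ ¬S)) = ¬F = T
G → H = F → F = T
¬(H ∧ (¬V ↓ ¬S)) ↔ (G → H) = T ↔ T = T
Thus S1 is true.

S2: Formalization: ¬H ↓ (V ∨ ((S ∧ ¬G) ⊕ (S → V)))

¬H = ¬F = T
¬G = ¬F = T
S ∧ ¬G = T ∧ T = T
S → V = T → T = T
(S ∧ ¬G) ⊕ (S → V) = T ⊕ T = F
V ∨ ((S ∧ ¬G) ⊕ (S → V)) = T ∨ F = T
¬H ↓ (V ∨ ((S ∧ ¬G) ⊕ (S → V))) = T ↓ T = F
Hence S2 is false.

S3: This is (¬G ↔ (H ∧ S)) ↓ ((V ∨ (V ∧ ¬G)) ↔ V).

¬G = ¬F = T
H ∧ S = F ∧ T = F
¬G ↔ (H ∧ S) = T ↔ F = F
¬G = ¬F = T
V ∧ ¬G = T ∧ T = T
V ∨ (V ∧ ¬G) = T ∨ T = T
(V ∨ (V ∧ ¬G)) ↔ V = T ↔ T = T
(¬G ↔ (H ∧ S)) ↓ ((V ∨ (V ∧ ¬G)) ↔ V) = F ↓ T = F
So S3 is false.

True statements: 1 (S1).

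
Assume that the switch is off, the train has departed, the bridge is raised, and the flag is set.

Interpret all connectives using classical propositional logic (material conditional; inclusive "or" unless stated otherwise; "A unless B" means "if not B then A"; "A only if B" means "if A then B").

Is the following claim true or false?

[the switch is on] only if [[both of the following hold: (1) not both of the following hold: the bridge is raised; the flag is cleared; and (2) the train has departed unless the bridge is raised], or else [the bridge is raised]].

Let Q = "the switch is on" (F), N = "the bridge is raised" (T), M = "the flag is set" (T), V = "the train has departed" (T).
In symbols: Q → (((N ↑ ¬M) ∧ (V ∨ N)) ∨ N)

¬M = ¬T = F
N ↑ ¬M = T ↑ F = T
V ∨ N = T ∨ T = T
(N ↑ ¬M) ∧ (V ∨ N) = T ∧ T = T
((N ↑ ¬M) ∧ (V ∨ N)) ∨ N = T ∨ T = T
Q → (((N ↑ ¬M) ∧ (V ∨ N)) ∨ N) = F → T = T

true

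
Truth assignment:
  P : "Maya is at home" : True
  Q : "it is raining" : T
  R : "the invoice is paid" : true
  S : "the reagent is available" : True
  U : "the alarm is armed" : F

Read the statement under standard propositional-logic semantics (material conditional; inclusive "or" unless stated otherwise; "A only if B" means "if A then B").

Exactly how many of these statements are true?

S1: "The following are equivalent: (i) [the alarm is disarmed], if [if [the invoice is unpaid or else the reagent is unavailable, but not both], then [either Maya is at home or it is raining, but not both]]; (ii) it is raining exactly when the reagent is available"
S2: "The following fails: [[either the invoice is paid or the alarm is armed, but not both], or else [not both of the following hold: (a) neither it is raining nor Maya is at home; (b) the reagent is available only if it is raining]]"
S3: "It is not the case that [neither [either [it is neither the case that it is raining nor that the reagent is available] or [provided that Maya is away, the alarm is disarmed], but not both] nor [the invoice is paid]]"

2

S1: This is (((not R xor not S) -> (P xor Q)) -> not U) iff (Q iff S).

not R = not True = False
not S = not True = False
not R xor not S = False xor False = False
P xor Q = True xor True = False
(not R xor not S) -> (P xor Q) = False -> False = True
not U = not False = True
((not R xor not S) -> (P xor Q)) -> not U = True -> True = True
Q iff S = True iff True = True
(((not R xor not S) -> (P xor Q)) -> not U) iff (Q iff S) = True iff True = True
Thus S1 is true.

S2: Formalization: not ((R xor U) or ((Q nor P) nand (S -> Q)))

R xor U = True xor False = True
Q nor P = True nor True = False
S -> Q = True -> True = True
(Q nor P) nand (S -> Q) = False nand True = True
(R xor U) or ((Q nor P) nand (S -> Q)) = True or True = True
not ((R xor U) or ((Q nor P) nand (S -> Q))) = not True = False
So S2 is false.

S3: Parsed as not (((Q nor S) xor (not P -> not U)) nor R)

Q nor S = True nor True = False
not P = not True = False
not U = not False = True
not P -> not U = False -> True = True
(Q nor S) xor (not P -> not U) = False xor True = True
((Q nor S) xor (not P -> not U)) nor R = True nor True = False
not (((Q nor S) xor (not P -> not U)) nor R) = not False = True
Thus S3 is true.

2 of the 3 statements are true (S1, S3).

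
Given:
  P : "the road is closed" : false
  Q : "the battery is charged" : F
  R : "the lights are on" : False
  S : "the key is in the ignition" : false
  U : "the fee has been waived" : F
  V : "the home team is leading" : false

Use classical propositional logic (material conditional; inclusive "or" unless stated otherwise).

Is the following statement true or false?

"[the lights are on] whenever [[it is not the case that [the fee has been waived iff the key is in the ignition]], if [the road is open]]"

Parsed as (~P -> ~(U <-> S)) -> R

~P = ~F = T
U <-> S = F <-> F = T
~(U <-> S) = ~T = F
~P -> ~(U <-> S) = T -> F = F
(~P -> ~(U <-> S)) -> R = F -> F = T

True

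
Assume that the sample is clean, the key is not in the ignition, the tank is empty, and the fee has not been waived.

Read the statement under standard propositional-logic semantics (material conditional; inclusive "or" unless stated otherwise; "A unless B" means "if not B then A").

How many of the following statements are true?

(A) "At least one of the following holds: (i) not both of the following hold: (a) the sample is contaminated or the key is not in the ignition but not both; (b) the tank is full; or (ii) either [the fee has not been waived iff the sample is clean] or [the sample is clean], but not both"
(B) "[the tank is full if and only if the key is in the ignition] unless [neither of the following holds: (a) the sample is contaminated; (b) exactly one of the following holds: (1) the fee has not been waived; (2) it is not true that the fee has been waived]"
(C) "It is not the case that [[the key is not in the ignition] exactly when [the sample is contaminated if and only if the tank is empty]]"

Let U = "the sample is contaminated" (False), K = "the key is in the ignition" (False), R = "the tank is full" (False), S = "the fee has been waived" (False).

(A): This is ((U xor not K) nand R) or ((not S iff not U) xor not U).

not K = not False = True
U xor not K = False xor True = True
(U xor not K) nand R = True nand False = True
not S = not False = True
not U = not False = True
not S iff not U = True iff True = True
not U = not False = True
(not S iff not U) xor not U = True xor True = False
((U xor not K) nand R) or ((not S iff not U) xor not U) = True or False = True
So (A) is true.

(B): This is (R iff K) or (U nor (not S xor not S)).

R iff K = False iff False = True
not S = not False = True
not S = not False = True
not S xor not S = True xor True = False
U nor (not S xor not S) = False nor False = True
(R iff K) or (U nor (not S xor not S)) = True or True = True
Hence (B) is true.

(C): This is not (not K iff (U iff not R)).

not K = not False = True
not R = not False = True
U iff not R = False iff True = False
not K iff (U iff not R) = True iff False = False
not (not K iff (U iff not R)) = not False = True
Hence (C) is true.

3 of the 3 statements are true ((A), (B), (C)).

3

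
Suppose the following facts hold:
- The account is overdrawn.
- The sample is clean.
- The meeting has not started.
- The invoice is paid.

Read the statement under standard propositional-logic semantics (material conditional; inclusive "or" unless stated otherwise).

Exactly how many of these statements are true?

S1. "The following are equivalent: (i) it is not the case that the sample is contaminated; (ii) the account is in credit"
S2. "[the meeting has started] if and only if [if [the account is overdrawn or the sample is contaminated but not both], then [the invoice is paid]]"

0

Let W = "the sample is contaminated" (F), N = "the account is overdrawn" (T), S = "the meeting has started" (F), P = "the invoice is paid" (T).

S1: Formalization: ~W <-> ~N

~W = ~F = T
~N = ~T = F
~W <-> ~N = T <-> F = F
So S1 is false.

S2: In symbols: S <-> ((N xor W) -> P)

N xor W = T xor F = T
(N xor W) -> P = T -> T = T
S <-> ((N xor W) -> P) = F <-> T = F
Hence S2 is false.

Count: 0.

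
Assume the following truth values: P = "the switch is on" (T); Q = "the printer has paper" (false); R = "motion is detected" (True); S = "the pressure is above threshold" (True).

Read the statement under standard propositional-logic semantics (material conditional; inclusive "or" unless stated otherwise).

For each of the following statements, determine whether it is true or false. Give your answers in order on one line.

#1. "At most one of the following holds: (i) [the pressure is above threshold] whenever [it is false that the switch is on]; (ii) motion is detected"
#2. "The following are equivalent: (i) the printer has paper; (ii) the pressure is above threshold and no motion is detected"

#1 False; #2 True

#1: This is (~P -> S) nand R.

~P = ~T = F
~P -> S = F -> T = T
(~P -> S) nand R = T nand T = F
Hence #1 is false.

#2: In symbols: Q <-> (S & ~R)

~R = ~T = F
S & ~R = T & F = F
Q <-> (S & ~R) = F <-> F = T
So #2 is true.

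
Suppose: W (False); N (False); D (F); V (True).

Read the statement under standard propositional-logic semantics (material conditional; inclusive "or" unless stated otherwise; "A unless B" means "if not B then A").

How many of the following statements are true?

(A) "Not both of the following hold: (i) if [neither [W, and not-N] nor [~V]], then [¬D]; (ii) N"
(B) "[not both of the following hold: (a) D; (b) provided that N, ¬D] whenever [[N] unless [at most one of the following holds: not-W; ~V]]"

2

(A): In symbols: (((W ∧ ¬N) ↓ ¬V) → ¬D) ↑ N

¬N = ¬F = T
W ∧ ¬N = F ∧ T = F
¬V = ¬T = F
(W ∧ ¬N) ↓ ¬V = F ↓ F = T
¬D = ¬F = T
((W ∧ ¬N) ↓ ¬V) → ¬D = T → T = T
(((W ∧ ¬N) ↓ ¬V) → ¬D) ↑ N = T ↑ F = T
So (A) is true.

(B): This is (N ∨ (¬W ↑ ¬V)) → (D ↑ (N → ¬D)).

¬W = ¬F = T
¬V = ¬T = F
¬W ↑ ¬V = T ↑ F = T
N ∨ (¬W ↑ ¬V) = F ∨ T = T
¬D = ¬F = T
N → ¬D = F → T = T
D ↑ (N → ¬D) = F ↑ T = T
(N ∨ (¬W ↑ ¬V)) → (D ↑ (N → ¬D)) = T → T = T
So (B) is true.

2 of the 2 statements are true ((A), (B)).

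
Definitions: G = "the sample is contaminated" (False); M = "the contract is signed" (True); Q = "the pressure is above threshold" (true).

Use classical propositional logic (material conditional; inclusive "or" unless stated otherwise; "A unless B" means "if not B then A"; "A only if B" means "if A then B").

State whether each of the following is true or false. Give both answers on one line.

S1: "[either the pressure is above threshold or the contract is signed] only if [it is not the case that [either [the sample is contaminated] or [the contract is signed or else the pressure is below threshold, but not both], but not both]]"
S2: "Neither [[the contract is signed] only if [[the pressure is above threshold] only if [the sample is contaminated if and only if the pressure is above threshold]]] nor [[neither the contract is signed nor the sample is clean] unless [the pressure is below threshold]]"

S1: In symbols: (Q | M) -> ~(G xor (M xor ~Q))

Q | M = T | T = T
~Q = ~T = F
M xor ~Q = T xor F = T
G xor (M xor ~Q) = F xor T = T
~(G xor (M xor ~Q)) = ~T = F
(Q | M) -> ~(G xor (M xor ~Q)) = T -> F = F
Hence S1 is false.

S2: In symbols: (M -> (Q -> (G <-> Q))) nor ((M nor ~G) | ~Q)

G <-> Q = F <-> T = F
Q -> (G <-> Q) = T -> F = F
M -> (Q -> (G <-> Q)) = T -> F = F
~G = ~F = T
M nor ~G = T nor T = F
~Q = ~T = F
(M nor ~G) | ~Q = F | F = F
(M -> (Q -> (G <-> Q))) nor ((M nor ~G) | ~Q) = F nor F = T
So S2 is true.

S1 False, S2 True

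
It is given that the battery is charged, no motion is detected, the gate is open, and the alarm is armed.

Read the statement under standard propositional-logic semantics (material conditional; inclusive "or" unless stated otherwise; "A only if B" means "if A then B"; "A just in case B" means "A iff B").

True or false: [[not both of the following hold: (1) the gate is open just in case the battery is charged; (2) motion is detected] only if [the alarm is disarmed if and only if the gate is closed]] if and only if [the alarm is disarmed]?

Let W = "the gate is open" (T), R = "the battery is charged" (T), Q = "motion is detected" (F), K = "the alarm is armed" (T).
Formalization: (((W <-> R) nand Q) -> (~K <-> ~W)) <-> ~K

W <-> R = T <-> T = T
(W <-> R) nand Q = T nand F = T
~K = ~T = F
~W = ~T = F
~K <-> ~W = F <-> F = T
((W <-> R) nand Q) -> (~K <-> ~W) = T -> T = T
~K = ~T = F
(((W <-> R) nand Q) -> (~K <-> ~W)) <-> ~K = T <-> F = F

False.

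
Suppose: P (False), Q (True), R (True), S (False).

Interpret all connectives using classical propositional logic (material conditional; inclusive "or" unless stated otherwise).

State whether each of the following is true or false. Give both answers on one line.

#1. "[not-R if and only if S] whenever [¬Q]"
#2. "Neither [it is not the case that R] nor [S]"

#1: Formalization: ~Q -> (~R <-> S)

~Q = ~T = F
~R = ~T = F
~R <-> S = F <-> F = T
~Q -> (~R <-> S) = F -> T = T
So #1 is true.

#2: Formalization: ~R nor S

~R = ~T = F
~R nor S = F nor F = T
Thus #2 is true.

#1 True / #2 True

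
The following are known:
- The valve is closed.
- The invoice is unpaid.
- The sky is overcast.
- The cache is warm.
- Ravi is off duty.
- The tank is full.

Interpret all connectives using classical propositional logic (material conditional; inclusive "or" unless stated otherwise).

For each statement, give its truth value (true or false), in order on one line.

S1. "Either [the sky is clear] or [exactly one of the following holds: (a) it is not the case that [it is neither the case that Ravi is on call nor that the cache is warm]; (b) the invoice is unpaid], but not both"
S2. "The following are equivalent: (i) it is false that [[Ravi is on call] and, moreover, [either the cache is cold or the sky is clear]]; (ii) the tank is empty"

Let R = "the sky is overcast" (True), U = "Ravi is on call" (False), S = "the cache is warm" (True), Q = "the invoice is paid" (False), V = "the tank is full" (True).

S1: Formalization: not R xor (not (U nor S) xor not Q)

not R = not True = False
U nor S = False nor True = False
not (U nor S) = not False = True
not Q = not False = True
not (U nor S) xor not Q = True xor True = False
not R xor (not (U nor S) xor not Q) = False xor False = False
Hence S1 is false.

S2: This is not (U and (not S or not R)) iff not V.

not S = not True = False
not R = not True = False
not S or not R = False or False = False
U and (not S or not R) = False and False = False
not (U and (not S or not R)) = not False = True
not V = not True = False
not (U and (not S or not R)) iff not V = True iff False = False
Hence S2 is false.

S1 false, S2 false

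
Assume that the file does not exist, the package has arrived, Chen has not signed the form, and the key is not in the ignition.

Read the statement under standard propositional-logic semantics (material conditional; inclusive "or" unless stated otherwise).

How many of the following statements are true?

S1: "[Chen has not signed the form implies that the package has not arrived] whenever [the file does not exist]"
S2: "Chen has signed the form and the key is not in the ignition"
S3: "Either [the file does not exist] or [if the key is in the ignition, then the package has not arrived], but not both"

0

Let P = "the file exists" (F), S = "Chen has signed the form" (F), U = "the package has arrived" (T), D = "the key is in the ignition" (F).

S1: This is ~P -> (~S -> ~U).

~P = ~F = T
~S = ~F = T
~U = ~T = F
~S -> ~U = T -> F = F
~P -> (~S -> ~U) = T -> F = F
Thus S1 is false.

S2: This is S & ~D.

~D = ~F = T
S & ~D = F & T = F
Thus S2 is false.

S3: In symbols: ~P xor (D -> ~U)

~P = ~F = T
~U = ~T = F
D -> ~U = F -> F = T
~P xor (D -> ~U) = T xor T = F
Hence S3 is false.

True statements: 0 (none).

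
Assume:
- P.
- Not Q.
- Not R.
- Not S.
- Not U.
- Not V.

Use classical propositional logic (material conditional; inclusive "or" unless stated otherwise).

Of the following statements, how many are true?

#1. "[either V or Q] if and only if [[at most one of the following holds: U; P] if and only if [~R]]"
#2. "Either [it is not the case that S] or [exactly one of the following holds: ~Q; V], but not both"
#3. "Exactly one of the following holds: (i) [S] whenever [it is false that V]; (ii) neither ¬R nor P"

0

#1: In symbols: (V ∨ Q) ↔ ((U ↑ P) ↔ ¬R)

V ∨ Q = F ∨ F = F
U ↑ P = F ↑ T = T
¬R = ¬F = T
(U ↑ P) ↔ ¬R = T ↔ T = T
(V ∨ Q) ↔ ((U ↑ P) ↔ ¬R) = F ↔ T = F
So #1 is false.

#2: Parsed as ¬S ⊕ (¬Q ⊕ V)

¬S = ¬F = T
¬Q = ¬F = T
¬Q ⊕ V = T ⊕ F = T
¬S ⊕ (¬Q ⊕ V) = T ⊕ T = F
Hence #2 is false.

#3: Formalization: (¬V → S) ⊕ (¬R ↓ P)

¬V = ¬F = T
¬V → S = T → F = F
¬R = ¬F = T
¬R ↓ P = T ↓ T = F
(¬V → S) ⊕ (¬R ↓ P) = F ⊕ F = F
Thus #3 is false.

Count: 0.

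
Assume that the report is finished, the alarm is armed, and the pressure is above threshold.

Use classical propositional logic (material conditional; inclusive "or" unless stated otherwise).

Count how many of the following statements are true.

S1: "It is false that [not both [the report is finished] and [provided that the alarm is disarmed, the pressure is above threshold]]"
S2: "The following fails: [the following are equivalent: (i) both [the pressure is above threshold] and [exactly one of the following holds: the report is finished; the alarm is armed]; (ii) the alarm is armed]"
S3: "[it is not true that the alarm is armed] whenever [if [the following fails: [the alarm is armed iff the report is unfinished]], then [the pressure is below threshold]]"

3

Let N = "the report is finished" (T), Q = "the alarm is armed" (T), R = "the pressure is above threshold" (T).

S1: This is ~(N nand (~Q -> R)).

~Q = ~T = F
~Q -> R = F -> T = T
N nand (~Q -> R) = T nand T = F
~(N nand (~Q -> R)) = ~F = T
Hence S1 is true.

S2: Parsed as ~((R & (N xor Q)) <-> Q)

N xor Q = T xor T = F
R & (N xor Q) = T & F = F
(R & (N xor Q)) <-> Q = F <-> T = F
~((R & (N xor Q)) <-> Q) = ~F = T
Hence S2 is true.

S3: In symbols: (~(Q <-> ~N) -> ~R) -> ~Q

~N = ~T = F
Q <-> ~N = T <-> F = F
~(Q <-> ~N) = ~F = T
~R = ~T = F
~(Q <-> ~N) -> ~R = T -> F = F
~Q = ~T = F
(~(Q <-> ~N) -> ~R) -> ~Q = F -> F = T
Thus S3 is true.

True statements: 3 (S1, S2, S3).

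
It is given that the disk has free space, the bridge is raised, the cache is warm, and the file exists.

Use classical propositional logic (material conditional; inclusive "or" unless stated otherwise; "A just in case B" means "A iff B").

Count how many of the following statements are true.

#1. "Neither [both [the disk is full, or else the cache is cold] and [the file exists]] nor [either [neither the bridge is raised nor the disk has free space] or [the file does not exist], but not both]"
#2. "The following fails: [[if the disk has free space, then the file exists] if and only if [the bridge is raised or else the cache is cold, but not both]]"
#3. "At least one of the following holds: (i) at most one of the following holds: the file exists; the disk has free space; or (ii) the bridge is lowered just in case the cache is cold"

2

Let P = "the disk is full" (False), R = "the cache is warm" (True), S = "the file exists" (True), Q = "the bridge is raised" (True).

#1: Formalization: ((P or not R) and S) nor ((Q nor not P) xor not S)

not R = not True = False
P or not R = False or False = False
(P or not R) and S = False and True = False
not P = not False = True
Q nor not P = True nor True = False
not S = not True = False
(Q nor not P) xor not S = False xor False = False
((P or not R) and S) nor ((Q nor not P) xor not S) = False nor False = True
Thus #1 is true.

#2: This is not ((not P -> S) iff (Q xor not R)).

not P = not False = True
not P -> S = True -> True = True
not R = not True = False
Q xor not R = True xor False = True
(not P -> S) iff (Q xor not R) = True iff True = True
not ((not P -> S) iff (Q xor not R)) = not True = False
Hence #2 is false.

#3: Formalization: (S nand not P) or (not Q iff not R)

not P = not False = True
S nand not P = True nand True = False
not Q = not True = False
not R = not True = False
not Q iff not R = False iff False = True
(S nand not P) or (not Q iff not R) = False or True = True
Thus #3 is true.

2 of the 3 statements are true.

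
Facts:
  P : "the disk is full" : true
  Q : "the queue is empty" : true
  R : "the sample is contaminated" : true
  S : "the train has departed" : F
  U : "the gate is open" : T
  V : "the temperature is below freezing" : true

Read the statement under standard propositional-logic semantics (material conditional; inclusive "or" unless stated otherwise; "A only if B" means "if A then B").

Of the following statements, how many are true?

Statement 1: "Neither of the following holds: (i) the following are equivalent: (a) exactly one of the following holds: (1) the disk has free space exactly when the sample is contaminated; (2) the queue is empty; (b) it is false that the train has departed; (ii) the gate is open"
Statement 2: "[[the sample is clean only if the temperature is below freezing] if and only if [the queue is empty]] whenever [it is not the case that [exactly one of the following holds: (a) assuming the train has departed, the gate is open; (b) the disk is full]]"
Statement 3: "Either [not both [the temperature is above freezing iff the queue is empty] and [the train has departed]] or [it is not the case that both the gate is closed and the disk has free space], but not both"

1

Statement 1: This is (((not P iff R) xor Q) iff not S) nor U.

not P = not True = False
not P iff R = False iff True = False
(not P iff R) xor Q = False xor True = True
not S = not False = True
((not P iff R) xor Q) iff not S = True iff True = True
(((not P iff R) xor Q) iff not S) nor U = True nor True = False
Thus Statement 1 is false.

Statement 2: Formalization: not ((S -> U) xor P) -> ((not R -> V) iff Q)

S -> U = False -> True = True
(S -> U) xor P = True xor True = False
not ((S -> U) xor P) = not False = True
not R = not True = False
not R -> V = False -> True = True
(not R -> V) iff Q = True iff True = True
not ((S -> U) xor P) -> ((not R -> V) iff Q) = True -> True = True
Thus Statement 2 is true.

Statement 3: Formalization: ((not V iff Q) nand S) xor (not U nand not P)

not V = not True = False
not V iff Q = False iff True = False
(not V iff Q) nand S = False nand False = True
not U = not True = False
not P = not True = False
not U nand not P = False nand False = True
((not V iff Q) nand S) xor (not U nand not P) = True xor True = False
Hence Statement 3 is false.

1 of the 3 statements is true (Statement 2).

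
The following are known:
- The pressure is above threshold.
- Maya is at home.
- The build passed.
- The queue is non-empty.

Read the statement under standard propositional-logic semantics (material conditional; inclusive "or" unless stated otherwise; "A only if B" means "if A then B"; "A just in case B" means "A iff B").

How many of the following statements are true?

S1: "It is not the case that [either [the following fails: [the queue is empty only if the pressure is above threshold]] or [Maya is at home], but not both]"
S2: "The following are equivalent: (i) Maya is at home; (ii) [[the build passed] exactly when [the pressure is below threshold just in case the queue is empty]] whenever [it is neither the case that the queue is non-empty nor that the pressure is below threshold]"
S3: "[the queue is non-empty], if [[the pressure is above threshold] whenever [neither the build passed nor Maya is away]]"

2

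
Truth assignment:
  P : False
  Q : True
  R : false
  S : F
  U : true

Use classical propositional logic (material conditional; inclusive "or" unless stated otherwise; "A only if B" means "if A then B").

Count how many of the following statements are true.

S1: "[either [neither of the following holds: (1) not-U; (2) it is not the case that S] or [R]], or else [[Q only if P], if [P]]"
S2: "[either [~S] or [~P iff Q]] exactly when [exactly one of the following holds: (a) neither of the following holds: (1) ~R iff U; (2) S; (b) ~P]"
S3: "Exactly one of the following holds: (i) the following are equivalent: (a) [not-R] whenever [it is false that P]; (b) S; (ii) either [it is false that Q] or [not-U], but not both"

2

S1: In symbols: ((~U nor ~S) | R) | (P -> (Q -> P))

~U = ~T = F
~S = ~F = T
~U nor ~S = F nor T = F
(~U nor ~S) | R = F | F = F
Q -> P = T -> F = F
P -> (Q -> P) = F -> F = T
((~U nor ~S) | R) | (P -> (Q -> P)) = F | T = T
So S1 is true.

S2: Parsed as (~S | (~P <-> Q)) <-> (((~R <-> U) nor S) xor ~P)

~S = ~F = T
~P = ~F = T
~P <-> Q = T <-> T = T
~S | (~P <-> Q) = T | T = T
~R = ~F = T
~R <-> U = T <-> T = T
(~R <-> U) nor S = T nor F = F
~P = ~F = T
((~R <-> U) nor S) xor ~P = F xor T = T
(~S | (~P <-> Q)) <-> (((~R <-> U) nor S) xor ~P) = T <-> T = T
Thus S2 is true.

S3: Parsed as ((~P -> ~R) <-> S) xor (~Q xor ~U)

~P = ~F = T
~R = ~F = T
~P -> ~R = T -> T = T
(~P -> ~R) <-> S = T <-> F = F
~Q = ~T = F
~U = ~T = F
~Q xor ~U = F xor F = F
((~P -> ~R) <-> S) xor (~Q xor ~U) = F xor F = F
Hence S3 is false.

2 of the 3 statements are true (S1, S2).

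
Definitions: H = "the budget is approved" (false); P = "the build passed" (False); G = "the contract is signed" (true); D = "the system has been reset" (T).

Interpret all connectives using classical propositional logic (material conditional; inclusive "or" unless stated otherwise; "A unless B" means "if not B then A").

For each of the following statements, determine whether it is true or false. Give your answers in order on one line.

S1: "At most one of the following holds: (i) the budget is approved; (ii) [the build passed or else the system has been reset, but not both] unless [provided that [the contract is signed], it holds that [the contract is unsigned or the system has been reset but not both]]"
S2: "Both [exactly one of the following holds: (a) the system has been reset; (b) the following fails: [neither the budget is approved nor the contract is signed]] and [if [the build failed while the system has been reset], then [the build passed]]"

S1: This is H nand ((P xor D) or (G -> (not G xor D))).

P xor D = False xor True = True
not G = not True = False
not G xor D = False xor True = True
G -> (not G xor D) = True -> True = True
(P xor D) or (G -> (not G xor D)) = True or True = True
H nand ((P xor D) or (G -> (not G xor D))) = False nand True = True
So S1 is true.

S2: Parsed as (D xor not (H nor G)) and ((not P and D) -> P)

H nor G = False nor True = False
not (H nor G) = not False = True
D xor not (H nor G) = True xor True = False
not P = not False = True
not P and D = True and True = True
(not P and D) -> P = True -> False = False
(D xor not (H nor G)) and ((not P and D) -> P) = False and False = False
Hence S2 is false.

S1 true; S2 false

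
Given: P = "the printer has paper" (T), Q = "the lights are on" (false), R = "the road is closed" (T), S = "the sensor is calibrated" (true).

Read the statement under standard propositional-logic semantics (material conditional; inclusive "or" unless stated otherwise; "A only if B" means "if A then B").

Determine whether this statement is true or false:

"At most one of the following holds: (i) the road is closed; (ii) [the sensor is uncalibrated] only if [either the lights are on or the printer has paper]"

False.

Values: R=T, S=T, Q=F, P=T.
In symbols: R nand (~S -> (Q | P))

~S = ~T = F
Q | P = F | T = T
~S -> (Q | P) = F -> T = T
R nand (~S -> (Q | P)) = T nand T = F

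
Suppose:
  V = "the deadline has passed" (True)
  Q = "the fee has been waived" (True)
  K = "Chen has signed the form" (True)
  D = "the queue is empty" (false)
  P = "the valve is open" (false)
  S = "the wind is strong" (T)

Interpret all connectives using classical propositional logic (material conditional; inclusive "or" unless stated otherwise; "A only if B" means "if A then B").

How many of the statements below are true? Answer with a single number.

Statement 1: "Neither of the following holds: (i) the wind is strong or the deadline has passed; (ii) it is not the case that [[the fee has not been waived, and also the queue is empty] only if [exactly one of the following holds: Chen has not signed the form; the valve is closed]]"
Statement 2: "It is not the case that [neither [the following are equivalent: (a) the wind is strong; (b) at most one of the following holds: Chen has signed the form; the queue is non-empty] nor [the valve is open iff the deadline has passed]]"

0

Statement 1: In symbols: (S or V) nor not ((not Q and D) -> (not K xor not P))

S or V = True or True = True
not Q = not True = False
not Q and D = False and False = False
not K = not True = False
not P = not False = True
not K xor not P = False xor True = True
(not Q and D) -> (not K xor not P) = False -> True = True
not ((not Q and D) -> (not K xor not P)) = not True = False
(S or V) nor not ((not Q and D) -> (not K xor not P)) = True nor False = False
Hence Statement 1 is false.

Statement 2: In symbols: not ((S iff (K nand not D)) nor (P iff V))

not D = not False = True
K nand not D = True nand True = False
S iff (K nand not D) = True iff False = False
P iff V = False iff True = False
(S iff (K nand not D)) nor (P iff V) = False nor False = True
not ((S iff (K nand not D)) nor (P iff V)) = not True = False
Thus Statement 2 is false.

Count: 0.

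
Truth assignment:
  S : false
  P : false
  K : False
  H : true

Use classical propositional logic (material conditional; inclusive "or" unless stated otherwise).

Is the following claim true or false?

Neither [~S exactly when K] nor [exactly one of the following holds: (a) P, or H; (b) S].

false

Formalization: (not S iff K) nor ((P or H) xor S)

not S = not False = True
not S iff K = True iff False = False
P or H = False or True = True
(P or H) xor S = True xor False = True
(not S iff K) nor ((P or H) xor S) = False nor True = False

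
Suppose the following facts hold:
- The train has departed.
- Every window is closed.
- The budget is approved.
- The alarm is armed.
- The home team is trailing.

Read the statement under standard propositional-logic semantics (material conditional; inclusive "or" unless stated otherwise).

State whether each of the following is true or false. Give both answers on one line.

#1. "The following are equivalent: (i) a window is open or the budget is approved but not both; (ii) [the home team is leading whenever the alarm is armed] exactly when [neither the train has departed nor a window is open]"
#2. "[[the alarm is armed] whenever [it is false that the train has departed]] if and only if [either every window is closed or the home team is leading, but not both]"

Let Q = "a window is open" (F), R = "the budget is approved" (T), S = "the alarm is armed" (T), U = "the home team is leading" (F), P = "the train has departed" (T).

#1: Parsed as (Q ⊕ R) ↔ ((S → U) ↔ (P ↓ Q))

Q ⊕ R = F ⊕ T = T
S → U = T → F = F
P ↓ Q = T ↓ F = F
(S → U) ↔ (P ↓ Q) = F ↔ F = T
(Q ⊕ R) ↔ ((S → U) ↔ (P ↓ Q)) = T ↔ T = T
So #1 is true.

#2: This is (¬P → S) ↔ (¬Q ⊕ U).

¬P = ¬T = F
¬P → S = F → T = T
¬Q = ¬F = T
¬Q ⊕ U = T ⊕ F = T
(¬P → S) ↔ (¬Q ⊕ U) = T ↔ T = T
Hence #2 is true.

#1 T, #2 T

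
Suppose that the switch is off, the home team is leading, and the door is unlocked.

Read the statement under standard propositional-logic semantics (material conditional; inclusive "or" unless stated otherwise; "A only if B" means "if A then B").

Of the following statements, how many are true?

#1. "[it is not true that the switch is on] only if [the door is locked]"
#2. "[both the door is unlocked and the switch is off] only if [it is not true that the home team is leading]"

Let P = "the switch is on" (F), R = "the door is locked" (F), Q = "the home team is leading" (T).

#1: Formalization: ~P -> R

~P = ~F = T
~P -> R = T -> F = F
Thus #1 is false.

#2: Parsed as (~R & ~P) -> ~Q

~R = ~F = T
~P = ~F = T
~R & ~P = T & T = T
~Q = ~T = F
(~R & ~P) -> ~Q = T -> F = F
Thus #2 is false.

Count: 0.

0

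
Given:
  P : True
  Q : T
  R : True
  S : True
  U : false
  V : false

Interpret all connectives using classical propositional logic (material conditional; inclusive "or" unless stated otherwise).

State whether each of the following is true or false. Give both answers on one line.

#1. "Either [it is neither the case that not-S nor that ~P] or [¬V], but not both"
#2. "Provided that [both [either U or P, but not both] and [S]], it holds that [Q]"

#1 F; #2 T

#1: This is (~S nor ~P) xor ~V.

~S = ~T = F
~P = ~T = F
~S nor ~P = F nor F = T
~V = ~F = T
(~S nor ~P) xor ~V = T xor T = F
Hence #1 is false.

#2: Formalization: ((U xor P) & S) -> Q

U xor P = F xor T = T
(U xor P) & S = T & T = T
((U xor P) & S) -> Q = T -> T = T
So #2 is true.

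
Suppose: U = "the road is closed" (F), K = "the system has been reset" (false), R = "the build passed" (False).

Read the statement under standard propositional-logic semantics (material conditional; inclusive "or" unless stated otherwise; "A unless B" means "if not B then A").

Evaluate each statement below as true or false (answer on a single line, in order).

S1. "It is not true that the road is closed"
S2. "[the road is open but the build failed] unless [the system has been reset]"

S1 True / S2 True

S1: Formalization: ~U

~U = ~F = T
Hence S1 is true.

S2: Parsed as (~U & ~R) | K

~U = ~F = T
~R = ~F = T
~U & ~R = T & T = T
(~U & ~R) | K = T | F = T
Hence S2 is true.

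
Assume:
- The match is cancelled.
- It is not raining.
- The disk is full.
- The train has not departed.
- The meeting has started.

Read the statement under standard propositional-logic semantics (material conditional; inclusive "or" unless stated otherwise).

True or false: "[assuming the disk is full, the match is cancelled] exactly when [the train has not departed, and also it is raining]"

Let U = "the disk is full" (T), D = "the match is cancelled" (T), Q = "the train has departed" (F), L = "it is raining" (F).
Parsed as (U -> D) <-> (~Q & L)

U -> D = T -> T = T
~Q = ~F = T
~Q & L = T & F = F
(U -> D) <-> (~Q & L) = T <-> F = F

The statement is false.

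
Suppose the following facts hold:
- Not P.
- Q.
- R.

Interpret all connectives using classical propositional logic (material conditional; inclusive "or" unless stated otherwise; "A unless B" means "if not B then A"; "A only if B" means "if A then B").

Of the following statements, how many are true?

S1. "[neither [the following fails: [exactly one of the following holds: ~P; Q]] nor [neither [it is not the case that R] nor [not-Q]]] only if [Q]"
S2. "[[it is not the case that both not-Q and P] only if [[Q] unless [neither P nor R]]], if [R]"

2

S1: This is (¬(¬P ⊕ Q) ↓ (¬R ↓ ¬Q)) → Q.

¬P = ¬F = T
¬P ⊕ Q = T ⊕ T = F
¬(¬P ⊕ Q) = ¬F = T
¬R = ¬T = F
¬Q = ¬T = F
¬R ↓ ¬Q = F ↓ F = T
¬(¬P ⊕ Q) ↓ (¬R ↓ ¬Q) = T ↓ T = F
(¬(¬P ⊕ Q) ↓ (¬R ↓ ¬Q)) → Q = F → T = T
So S1 is true.

S2: Parsed as R → ((¬Q ↑ P) → (Q ∨ (P ↓ R)))

¬Q = ¬T = F
¬Q ↑ P = F ↑ F = T
P ↓ R = F ↓ T = F
Q ∨ (P ↓ R) = T ∨ F = T
(¬Q ↑ P) → (Q ∨ (P ↓ R)) = T → T = T
R → ((¬Q ↑ P) → (Q ∨ (P ↓ R))) = T → T = T
So S2 is true.

2 of the 2 statements are true.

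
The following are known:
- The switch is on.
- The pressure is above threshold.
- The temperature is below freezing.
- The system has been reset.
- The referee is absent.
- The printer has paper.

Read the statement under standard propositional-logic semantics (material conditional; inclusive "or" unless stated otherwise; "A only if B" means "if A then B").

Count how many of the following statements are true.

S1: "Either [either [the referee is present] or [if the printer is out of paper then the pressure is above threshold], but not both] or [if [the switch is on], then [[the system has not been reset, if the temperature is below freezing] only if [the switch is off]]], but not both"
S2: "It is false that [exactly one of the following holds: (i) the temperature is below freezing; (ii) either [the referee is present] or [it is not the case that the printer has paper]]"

0

Let L = "the referee is present" (False), W = "the printer has paper" (True), G = "the pressure is above threshold" (True), M = "the switch is on" (True), U = "the temperature is below freezing" (True), R = "the system has been reset" (True).

S1: This is (L xor (not W -> G)) xor (M -> ((U -> not R) -> not M)).

not W = not True = False
not W -> G = False -> True = True
L xor (not W -> G) = False xor True = True
not R = not True = False
U -> not R = True -> False = False
not M = not True = False
(U -> not R) -> not M = False -> False = True
M -> ((U -> not R) -> not M) = True -> True = True
(L xor (not W -> G)) xor (M -> ((U -> not R) -> not M)) = True xor True = False
Thus S1 is false.

S2: Parsed as not (U xor (L or not W))

not W = not True = False
L or not W = False or False = False
U xor (L or not W) = True xor False = True
not (U xor (L or not W)) = not True = False
Hence S2 is false.

0 of the 2 statements are true (none).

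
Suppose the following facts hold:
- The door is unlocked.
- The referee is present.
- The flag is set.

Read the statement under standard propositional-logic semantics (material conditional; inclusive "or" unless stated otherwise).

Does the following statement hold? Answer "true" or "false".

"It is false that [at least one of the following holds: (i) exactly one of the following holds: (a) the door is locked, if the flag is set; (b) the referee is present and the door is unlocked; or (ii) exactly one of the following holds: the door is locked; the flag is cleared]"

Let R = "the flag is set" (True), P = "the door is locked" (False), Q = "the referee is present" (True).
In symbols: not (((R -> P) xor (Q and not P)) or (P xor not R))

R -> P = True -> False = False
not P = not False = True
Q and not P = True and True = True
(R -> P) xor (Q and not P) = False xor True = True
not R = not True = False
P xor not R = False xor False = False
((R -> P) xor (Q and not P)) or (P xor not R) = True or False = True
not (((R -> P) xor (Q and not P)) or (P xor not R)) = not True = False

false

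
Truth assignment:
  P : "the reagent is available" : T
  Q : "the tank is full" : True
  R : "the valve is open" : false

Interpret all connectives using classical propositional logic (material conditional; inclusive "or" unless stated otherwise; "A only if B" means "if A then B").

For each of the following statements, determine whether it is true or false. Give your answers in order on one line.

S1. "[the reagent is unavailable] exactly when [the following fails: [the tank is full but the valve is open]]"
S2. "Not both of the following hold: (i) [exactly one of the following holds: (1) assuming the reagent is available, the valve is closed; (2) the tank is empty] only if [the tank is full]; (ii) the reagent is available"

S1: In symbols: ~P <-> ~(Q & R)

~P = ~T = F
Q & R = T & F = F
~(Q & R) = ~F = T
~P <-> ~(Q & R) = F <-> T = F
Hence S1 is false.

S2: Formalization: (((P -> ~R) xor ~Q) -> Q) nand P

~R = ~F = T
P -> ~R = T -> T = T
~Q = ~T = F
(P -> ~R) xor ~Q = T xor F = T
((P -> ~R) xor ~Q) -> Q = T -> T = T
(((P -> ~R) xor ~Q) -> Q) nand P = T nand T = F
Hence S2 is false.

S1 False, S2 False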